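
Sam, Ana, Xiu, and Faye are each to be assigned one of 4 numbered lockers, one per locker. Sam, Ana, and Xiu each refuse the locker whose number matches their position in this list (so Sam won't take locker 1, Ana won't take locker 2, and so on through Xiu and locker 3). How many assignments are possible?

Let Aᵢ (for i ∈ {1, 2, 3}) be the placements that put person i in their forbidden locker. Any j of these fix j positions, leaving (4−j)! ways to fill the rest, and there are C(3,j) ways to pick which j.
By inclusion–exclusion, the number of valid placements is Σ_{j=0}^{3} (−1)^j C(3,j)·(4−j)!.
Computing: 24 − 18 + 6 − 1 = 11.

11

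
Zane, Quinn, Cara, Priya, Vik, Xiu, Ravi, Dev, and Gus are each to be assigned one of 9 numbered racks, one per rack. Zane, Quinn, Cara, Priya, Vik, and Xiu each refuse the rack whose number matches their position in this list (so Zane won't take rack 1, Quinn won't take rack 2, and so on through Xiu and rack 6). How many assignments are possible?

Let Aᵢ (for 1 ≤ i ≤ 6) be the placements that put person i in their forbidden rack. Any j of these fix j positions, leaving (9−j)! ways to fill the rest, and there are C(6,j) ways to pick which j.
By inclusion–exclusion, the number of valid placements is Σ_{j=0}^{6} (−1)^j C(6,j)·(9−j)!.
Computing: 362880 − 241920 + 75600 − 14400 + 1800 − 144 + 6 = 183822.

183822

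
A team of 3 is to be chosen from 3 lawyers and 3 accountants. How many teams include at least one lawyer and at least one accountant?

With no constraint there are C(6,3) = 20 possible selections.
Selections missing a whole group: no lawyers → C(3,3) = 1; no accountants → C(3,3) = 1.
Both groups omitted at once is impossible, so 20 − 2 = 18.

18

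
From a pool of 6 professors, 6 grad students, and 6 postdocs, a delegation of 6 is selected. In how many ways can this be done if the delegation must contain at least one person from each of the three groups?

Total 6-person selections from all 18: C(18,6) = 18564.
Subtract selections that omit an entire group: no professors → C(12,6) = 924; no grad students → C(12,6) = 924; no postdocs → C(12,6) = 924.
Add back selections omitting two groups (i.e. drawn from a single group): C(6,6) + C(6,6) + C(6,6) = 3.
By inclusion–exclusion: 18564 − 2772 + 3 = 15795.

15795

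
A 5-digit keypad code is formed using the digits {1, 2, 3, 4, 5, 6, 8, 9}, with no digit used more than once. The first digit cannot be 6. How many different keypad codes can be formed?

The first digit has 8−1 = 7 choices (anything except 6).
The remaining 4 digits are filled from the other 7 symbols without repetition: 7 × 6 × 5 × 4 = 840.
Total: 7 × 840 = 5880.

5880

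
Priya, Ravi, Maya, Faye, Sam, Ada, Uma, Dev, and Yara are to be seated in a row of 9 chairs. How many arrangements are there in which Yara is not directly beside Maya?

282240

Of the 9! = 362880 arrangements, those with Yara and Maya adjacent number 2 × 8! = 80640 (treat the pair as a block with 2 internal orders).
So 362880 − 80640 = 282240 arrangements keep them apart.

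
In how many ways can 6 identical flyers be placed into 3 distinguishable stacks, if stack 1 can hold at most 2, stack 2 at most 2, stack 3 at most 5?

8

Without the upper bounds there are C(8,2) = 28 ways to split 6 among 3 stacks.
Subtract solutions that violate a single cap (substitute x_i' = x_i − (cap_i+1)): x_1 ≥ 3 gives C(5,2) = 10; x_2 ≥ 3 gives C(5,2) = 10; x_3 ≥ 6 gives C(2,2) = 1. Together 21.
Add back pairs where two caps are both exceeded: 1 + 0 + 0 = 1.
By inclusion–exclusion the count is 28 − 21 + 1 = 8.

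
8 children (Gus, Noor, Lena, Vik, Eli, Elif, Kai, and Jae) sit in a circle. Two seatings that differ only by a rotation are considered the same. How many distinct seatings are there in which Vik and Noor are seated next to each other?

1440

Treat {Vik, Noor} as one unit (2 internal orders) and seat the resulting 7 units around the table: (6)! circular arrangements.
So 2 × (6)! = 2 × 720 = 1440.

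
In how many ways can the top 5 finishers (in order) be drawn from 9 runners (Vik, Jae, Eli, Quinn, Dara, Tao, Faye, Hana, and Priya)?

15120

This is an ordered selection of 5 from 9: P(9,5).
That gives 9 × 8 × 7 × 6 × 5 = 15120.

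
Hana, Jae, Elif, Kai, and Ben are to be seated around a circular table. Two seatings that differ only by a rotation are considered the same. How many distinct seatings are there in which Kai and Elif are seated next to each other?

Glue Kai and Elif into a block (2 internal orders). Seating 4 units around a circle gives (3)! arrangements.
So 2 × (3)! = 2 × 6 = 12.

12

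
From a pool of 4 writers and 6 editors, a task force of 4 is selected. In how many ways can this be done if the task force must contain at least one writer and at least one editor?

194

With no constraint there are C(10,4) = 210 possible selections.
Selections missing a whole group: no writers → C(6,4) = 15; no editors → C(4,4) = 1.
Both groups omitted at once is impossible, so 210 − 16 = 194.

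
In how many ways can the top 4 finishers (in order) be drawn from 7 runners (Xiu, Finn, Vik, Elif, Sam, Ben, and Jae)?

There are 7 choices for 1st place, 6 for 2nd, and so on down to 4 for position 4.
That gives 7 × 6 × 5 × 4 = 840.

840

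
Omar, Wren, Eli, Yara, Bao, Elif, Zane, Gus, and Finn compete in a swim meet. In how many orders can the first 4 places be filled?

3024

This is an ordered selection of 4 from 9: P(9,4).
That gives 9 × 8 × 7 × 6 = 3024.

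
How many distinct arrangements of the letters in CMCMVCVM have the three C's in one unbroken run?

Treat the 3 copies of C as a single block. The multiset to arrange is then {CCC, M, M, M, V, V}, 6 items in all.
That gives (6)!/(3!·2!) = 60 arrangements.

60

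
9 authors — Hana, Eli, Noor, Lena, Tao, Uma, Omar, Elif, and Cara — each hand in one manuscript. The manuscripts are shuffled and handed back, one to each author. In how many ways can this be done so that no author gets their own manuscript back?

Count assignments avoiding every fixed point. For any j of the 9 authors fixed to their own manuscript, the other 9−j can be arranged in (9−j)! ways.
By inclusion–exclusion this is Σ_{j=0}^{9} (−1)^j C(9,j)·(9−j)!.
Computing: 362880 − 362880 + 181440 − 60480 + 15120 − 3024 + 504 − 72 + 9 − 1 = 133496.

133496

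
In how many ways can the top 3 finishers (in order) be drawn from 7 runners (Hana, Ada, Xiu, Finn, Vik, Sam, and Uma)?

This is an ordered selection of 3 from 7: P(7,3).
That gives 7 × 6 × 5 = 210.

210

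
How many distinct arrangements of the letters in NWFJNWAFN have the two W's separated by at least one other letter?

Total arrangements of NWFJNWAFN: 9!/(3!·2!·2!) = 15120.
If the two W's are adjacent, glue them into one block, leaving 8 items to arrange: (8)!/(3!·2!) = 3360 ways.
Hence 15120 − 3360 = 11760.

11760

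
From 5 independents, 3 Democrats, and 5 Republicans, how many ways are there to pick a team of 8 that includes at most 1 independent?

Split by how many independents are chosen (0 through 1).
Sum: C(5,0)·C(8,8) + C(5,1)·C(8,7) = 1 + 40 = 41.

41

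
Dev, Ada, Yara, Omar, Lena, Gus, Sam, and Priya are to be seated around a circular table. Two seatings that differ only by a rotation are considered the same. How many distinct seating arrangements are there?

Around a circle, 8 distinct people have 8!/8 = (7)! = 5040 rotationally distinct seatings.

5040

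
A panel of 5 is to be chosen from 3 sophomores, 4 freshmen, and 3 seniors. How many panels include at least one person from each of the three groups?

Total 5-person selections from all 10: C(10,5) = 252.
Subtract selections that omit an entire group: no sophomores → C(7,5) = 21; no freshmen → C(6,5) = 6; no seniors → C(7,5) = 21.
Add back selections omitting two groups (i.e. drawn from a single group): C(3,5) + C(4,5) + C(3,5) = 0.
By inclusion–exclusion: 252 − 48 + 0 = 204.

204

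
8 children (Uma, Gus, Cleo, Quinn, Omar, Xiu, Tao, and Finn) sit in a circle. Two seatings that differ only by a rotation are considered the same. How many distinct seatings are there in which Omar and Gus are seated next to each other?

1440

Treat {Omar, Gus} as one unit (2 internal orders) and seat the resulting 7 units around the table: (6)! circular arrangements.
So 2 × (6)! = 2 × 720 = 1440.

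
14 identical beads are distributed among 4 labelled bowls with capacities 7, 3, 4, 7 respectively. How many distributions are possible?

Ignoring the caps, the number of non-negative solutions to x_1+…+x_4 = 14 is C(17,3) = 680.
Subtract solutions that violate a single cap (substitute x_i' = x_i − (cap_i+1)): x_1 ≥ 8 gives C(9,3) = 84; x_2 ≥ 4 gives C(13,3) = 286; x_3 ≥ 5 gives C(12,3) = 220; x_4 ≥ 8 gives C(9,3) = 84. Together 674.
Add back pairs where two caps are both exceeded: 10 + 4 + 0 + 56 + 10 + 4 = 84.
By inclusion–exclusion the count is 680 − 674 + 84 = 90.

90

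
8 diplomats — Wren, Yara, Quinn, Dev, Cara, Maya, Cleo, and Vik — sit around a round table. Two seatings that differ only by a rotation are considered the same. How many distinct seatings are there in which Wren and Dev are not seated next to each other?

3600

All circular seatings of 8 people number (7)! = 5040.
Seatings with Wren beside Dev: treat them as a block with 2 internal orders, giving 2 × (6)! = 1440.
Subtracting, 5040 − 1440 = 3600.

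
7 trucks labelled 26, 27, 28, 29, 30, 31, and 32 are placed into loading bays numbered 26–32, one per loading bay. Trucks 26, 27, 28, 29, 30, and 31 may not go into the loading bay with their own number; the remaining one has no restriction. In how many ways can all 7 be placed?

Let Aᵢ (for 26 ≤ i ≤ 31) be the placements that put truck i in its forbidden loading bay. Any j of these fix j positions, leaving (7−j)! ways to fill the rest, and there are C(6,j) ways to pick which j.
By inclusion–exclusion, the number of valid placements is Σ_{j=0}^{6} (−1)^j C(6,j)·(7−j)!.
Computing: 5040 − 4320 + 1800 − 480 + 90 − 12 + 1 = 2119.

2119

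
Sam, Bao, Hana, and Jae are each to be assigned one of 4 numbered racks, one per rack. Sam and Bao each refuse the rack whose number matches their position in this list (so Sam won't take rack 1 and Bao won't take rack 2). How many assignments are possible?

Let Aᵢ (for i ∈ {1, 2}) be the placements that put person i in their forbidden rack. Any j of these fix j positions, leaving (4−j)! ways to fill the rest, and there are C(2,j) ways to pick which j.
By inclusion–exclusion, the number of valid placements is Σ_{j=0}^{2} (−1)^j C(2,j)·(4−j)!.
Computing: 24 − 12 + 2 = 14.

14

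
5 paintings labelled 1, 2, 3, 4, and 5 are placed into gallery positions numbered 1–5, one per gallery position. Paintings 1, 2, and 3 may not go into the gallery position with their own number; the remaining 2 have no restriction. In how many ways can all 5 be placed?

Let Aᵢ (for i ∈ {1, 2, 3}) be the placements that put painting i in its forbidden gallery position. Any j of these fix j positions, leaving (5−j)! ways to fill the rest, and there are C(3,j) ways to pick which j.
By inclusion–exclusion, the number of valid placements is Σ_{j=0}^{3} (−1)^j C(3,j)·(5−j)!.
Computing: 120 − 72 + 18 − 2 = 64.

64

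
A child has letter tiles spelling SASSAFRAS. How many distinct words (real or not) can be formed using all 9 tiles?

2520

Letter multiplicities in SASSAFRAS: A×3, F×1, R×1, S×4.
Dividing 9! = 362880 by 4!·3! = 144 for the repeated letters gives 2520.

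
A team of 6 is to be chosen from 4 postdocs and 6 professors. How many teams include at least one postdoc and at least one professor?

209

Unrestricted: C(10,6) = 210 ways to pick any 6 of the 10.
Subtract selections that omit an entire group: no postdocs → C(6,6) = 1; no professors → C(4,6) = 0.
Both groups omitted at once is impossible, so 210 − 1 = 209.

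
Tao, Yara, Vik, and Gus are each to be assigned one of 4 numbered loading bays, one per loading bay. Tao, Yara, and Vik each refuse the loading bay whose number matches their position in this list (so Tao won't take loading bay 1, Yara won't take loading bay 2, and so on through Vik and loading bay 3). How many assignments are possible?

Let Aᵢ (for i ∈ {1, 2, 3}) be the placements that put person i in their forbidden loading bay. Any j of these fix j positions, leaving (4−j)! ways to fill the rest, and there are C(3,j) ways to pick which j.
By inclusion–exclusion, the number of valid placements is Σ_{j=0}^{3} (−1)^j C(3,j)·(4−j)!.
Computing: 24 − 18 + 6 − 1 = 11.

11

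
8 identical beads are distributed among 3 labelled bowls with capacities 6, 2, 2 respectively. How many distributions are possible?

By stars and bars, unrestricted non-negative solutions to x_1+…+x_3 = 8 number C(8+2,2) = 45.
Subtract solutions that violate a single cap (substitute x_i' = x_i − (cap_i+1)): x_1 ≥ 7 gives C(3,2) = 3; x_2 ≥ 3 gives C(7,2) = 21; x_3 ≥ 3 gives C(7,2) = 21. Together 45.
Add back pairs where two caps are both exceeded: 0 + 0 + 6 = 6.
By inclusion–exclusion the count is 45 − 45 + 6 = 6.

6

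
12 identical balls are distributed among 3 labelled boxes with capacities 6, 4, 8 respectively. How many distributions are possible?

25

Ignoring the caps, the number of non-negative solutions to x_1+…+x_3 = 12 is C(14,2) = 91.
Subtract solutions that violate a single cap (substitute x_i' = x_i − (cap_i+1)): x_1 ≥ 7 gives C(7,2) = 21; x_2 ≥ 5 gives C(9,2) = 36; x_3 ≥ 9 gives C(5,2) = 10. Together 67.
Add back pairs where two caps are both exceeded: 1 + 0 + 0 = 1.
By inclusion–exclusion the count is 91 − 67 + 1 = 25.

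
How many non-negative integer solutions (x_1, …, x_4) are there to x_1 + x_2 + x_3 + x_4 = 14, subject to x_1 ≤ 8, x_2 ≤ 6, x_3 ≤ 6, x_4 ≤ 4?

186

Without the upper bounds there are C(17,3) = 680 ways to split 14 among 4 variables.
Subtract solutions that violate a single cap (substitute x_i' = x_i − (cap_i+1)): x_1 ≥ 9 gives C(8,3) = 56; x_2 ≥ 7 gives C(10,3) = 120; x_3 ≥ 7 gives C(10,3) = 120; x_4 ≥ 5 gives C(12,3) = 220. Together 516.
Add back pairs where two caps are both exceeded: 0 + 0 + 1 + 1 + 10 + 10 = 22.
By inclusion–exclusion the count is 680 − 516 + 22 = 186.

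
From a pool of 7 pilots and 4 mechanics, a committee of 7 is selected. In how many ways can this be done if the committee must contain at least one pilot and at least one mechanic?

With no constraint there are C(11,7) = 330 possible selections.
Selections missing a whole group: no pilots → C(4,7) = 0; no mechanics → C(7,7) = 1.
Both groups omitted at once is impossible, so 330 − 1 = 329.

329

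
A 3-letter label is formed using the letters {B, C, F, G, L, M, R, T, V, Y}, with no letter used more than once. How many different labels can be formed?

720

With no repetition, fill the 3 letters in order: 10 choices, then 9, down to 8.
That product is 10 × 9 × 8 = 720.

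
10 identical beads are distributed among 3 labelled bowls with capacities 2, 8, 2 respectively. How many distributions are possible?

By stars and bars, unrestricted non-negative solutions to x_1+…+x_3 = 10 number C(10+2,2) = 66.
Subtract solutions that violate a single cap (substitute x_i' = x_i − (cap_i+1)): x_1 ≥ 3 gives C(9,2) = 36; x_2 ≥ 9 gives C(3,2) = 3; x_3 ≥ 3 gives C(9,2) = 36. Together 75.
Add back pairs where two caps are both exceeded: 0 + 15 + 0 = 15.
By inclusion–exclusion the count is 66 − 75 + 15 = 6.

6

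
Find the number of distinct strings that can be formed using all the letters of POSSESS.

210

Letter multiplicities in POSSESS: E×1, O×1, P×1, S×4.
Dividing 7! = 5040 by 4! = 24 for the repeated letters gives 210.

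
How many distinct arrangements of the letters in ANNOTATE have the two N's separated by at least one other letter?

There are 8!/(2!·2!·2!) = 5040 arrangements of ANNOTATE in total.
If the two N's are adjacent, glue them into one block, leaving 7 items to arrange: (7)!/(2!·2!) = 1260 ways.
Hence 5040 − 1260 = 3780.

3780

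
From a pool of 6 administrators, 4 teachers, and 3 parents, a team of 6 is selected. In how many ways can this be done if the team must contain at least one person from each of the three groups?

With no constraint there are C(13,6) = 1716 possible selections.
Subtract selections that omit an entire group: no administrators → C(7,6) = 7; no teachers → C(9,6) = 84; no parents → C(10,6) = 210.
Add back selections omitting two groups (i.e. drawn from a single group): C(6,6) + C(4,6) + C(3,6) = 1.
By inclusion–exclusion: 1716 − 301 + 1 = 1416.

1416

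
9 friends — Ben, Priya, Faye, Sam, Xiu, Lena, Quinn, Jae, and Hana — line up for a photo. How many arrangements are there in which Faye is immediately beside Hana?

Place the 7 others and the Faye-Hana pair as 8 objects in a line; the pair has 2 internal arrangements.
That gives 2 × 8! = 2 × 40320 = 80640.

80640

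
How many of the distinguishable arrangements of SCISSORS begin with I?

210

Fix I in the first position and arrange the remaining 7 letters.
Those 7 letters have S appearing 4 times, giving (7)!/(4!) = 210.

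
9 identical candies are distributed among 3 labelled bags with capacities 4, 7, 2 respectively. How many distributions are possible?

12

Ignoring the caps, the number of non-negative solutions to x_1+…+x_3 = 9 is C(11,2) = 55.
Subtract solutions that violate a single cap (substitute x_i' = x_i − (cap_i+1)): x_1 ≥ 5 gives C(6,2) = 15; x_2 ≥ 8 gives C(3,2) = 3; x_3 ≥ 3 gives C(8,2) = 28. Together 46.
Add back pairs where two caps are both exceeded: 0 + 3 + 0 = 3.
By inclusion–exclusion the count is 55 − 46 + 3 = 12.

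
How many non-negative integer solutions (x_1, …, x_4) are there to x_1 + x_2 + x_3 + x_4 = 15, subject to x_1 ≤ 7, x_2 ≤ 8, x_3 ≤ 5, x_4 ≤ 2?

81

Without the upper bounds there are C(18,3) = 816 ways to split 15 among 4 variables.
Subtract solutions that violate a single cap (substitute x_i' = x_i − (cap_i+1)): x_1 ≥ 8 gives C(10,3) = 120; x_2 ≥ 9 gives C(9,3) = 84; x_3 ≥ 6 gives C(12,3) = 220; x_4 ≥ 3 gives C(15,3) = 455. Together 879.
Add back pairs where two caps are both exceeded: 0 + 4 + 35 + 1 + 20 + 84 = 144.
By inclusion–exclusion the count is 816 − 879 + 144 = 81.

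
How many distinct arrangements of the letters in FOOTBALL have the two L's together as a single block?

Treat the 2 copies of L as a single block. The multiset to arrange is then {LL, A, B, F, O, O, T}, 7 items in all.
That gives (7)!/(2!) = 2520 arrangements.

2520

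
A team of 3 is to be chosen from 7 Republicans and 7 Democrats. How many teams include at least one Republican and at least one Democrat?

With no constraint there are C(14,3) = 364 possible selections.
Subtract selections that omit an entire group: no Republicans → C(7,3) = 35; no Democrats → C(7,3) = 35.
Both groups omitted at once is impossible, so 364 − 70 = 294.

294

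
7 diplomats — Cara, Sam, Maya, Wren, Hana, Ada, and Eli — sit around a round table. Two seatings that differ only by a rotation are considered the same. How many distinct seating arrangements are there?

Fix one person's seat to break rotational symmetry; the remaining 6 people can be arranged in (6)! = 720 ways.

720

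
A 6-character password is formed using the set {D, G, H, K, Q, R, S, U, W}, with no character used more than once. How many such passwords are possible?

This is a permutation of 6 out of 9: P(9,6) = 9!/3!.
That product is 9 × 8 × 7 × 6 × 5 × 4 = 60480.

60480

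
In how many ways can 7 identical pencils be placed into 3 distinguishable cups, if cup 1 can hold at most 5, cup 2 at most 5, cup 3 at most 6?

29

Ignoring the caps, the number of non-negative solutions to x_1+…+x_3 = 7 is C(9,2) = 36.
Subtract solutions that violate a single cap (substitute x_i' = x_i − (cap_i+1)): x_1 ≥ 6 gives C(3,2) = 3; x_2 ≥ 6 gives C(3,2) = 3; x_3 ≥ 7 gives C(2,2) = 1. Together 7.
No two caps can be exceeded simultaneously, so the pair terms are all 0.
By inclusion–exclusion the count is 36 − 7 + 0 = 29.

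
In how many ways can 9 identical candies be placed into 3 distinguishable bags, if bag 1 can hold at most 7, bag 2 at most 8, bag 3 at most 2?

23

By stars and bars, unrestricted non-negative solutions to x_1+…+x_3 = 9 number C(9+2,2) = 55.
Subtract solutions that violate a single cap (substitute x_i' = x_i − (cap_i+1)): x_1 ≥ 8 gives C(3,2) = 3; x_2 ≥ 9 gives C(2,2) = 1; x_3 ≥ 3 gives C(8,2) = 28. Together 32.
No two caps can be exceeded simultaneously, so the pair terms are all 0.
By inclusion–exclusion the count is 55 − 32 + 0 = 23.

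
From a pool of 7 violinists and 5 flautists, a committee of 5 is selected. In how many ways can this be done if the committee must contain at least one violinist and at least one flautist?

With no constraint there are C(12,5) = 792 possible selections.
Selections missing a whole group: no violinists → C(5,5) = 1; no flautists → C(7,5) = 21.
Both groups omitted at once is impossible, so 792 − 22 = 770.

770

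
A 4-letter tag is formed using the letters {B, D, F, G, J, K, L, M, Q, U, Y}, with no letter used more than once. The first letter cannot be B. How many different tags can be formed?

The first letter has 11−1 = 10 choices (anything except B).
The remaining 3 letters are filled from the other 10 symbols without repetition: 10 × 9 × 8 = 720.
Total: 10 × 720 = 7200.

7200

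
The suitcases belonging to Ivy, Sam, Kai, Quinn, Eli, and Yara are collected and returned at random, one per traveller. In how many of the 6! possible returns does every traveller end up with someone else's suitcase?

265

This is the derangement count D_6: permutations of 6 items with no fixed point.
By inclusion–exclusion this is Σ_{j=0}^{6} (−1)^j C(6,j)·(6−j)!.
Computing: 720 − 720 + 360 − 120 + 30 − 6 + 1 = 265.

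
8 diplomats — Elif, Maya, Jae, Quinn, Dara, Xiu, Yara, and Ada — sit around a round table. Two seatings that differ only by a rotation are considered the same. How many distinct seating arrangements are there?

5040

Seat Elif anywhere (absorbing the rotational symmetry), then permute the other 7: (7)! = 5040.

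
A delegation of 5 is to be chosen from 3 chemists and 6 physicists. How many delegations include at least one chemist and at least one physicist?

Total 5-person selections from all 9: C(9,5) = 126.
Selections missing a whole group: no chemists → C(6,5) = 6; no physicists → C(3,5) = 0.
Both groups omitted at once is impossible, so 126 − 6 = 120.

120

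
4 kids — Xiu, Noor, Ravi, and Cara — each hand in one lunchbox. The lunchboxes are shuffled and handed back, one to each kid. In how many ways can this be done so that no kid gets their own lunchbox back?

Let Aᵢ be the assignments in which kid i gets their own lunchbox. We want the size of the complement of A₁∪…∪A_4.
By inclusion–exclusion this is Σ_{j=0}^{4} (−1)^j C(4,j)·(4−j)!.
Computing: 24 − 24 + 12 − 4 + 1 = 9.

9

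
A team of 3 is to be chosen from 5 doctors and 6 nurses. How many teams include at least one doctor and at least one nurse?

Unrestricted: C(11,3) = 165 ways to pick any 3 of the 11.
Subtract selections that omit an entire group: no doctors → C(6,3) = 20; no nurses → C(5,3) = 10.
Both groups omitted at once is impossible, so 165 − 30 = 135.

135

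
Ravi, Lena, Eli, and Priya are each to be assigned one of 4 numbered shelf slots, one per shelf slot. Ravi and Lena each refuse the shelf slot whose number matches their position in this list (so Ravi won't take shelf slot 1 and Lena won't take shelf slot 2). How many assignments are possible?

Let Aᵢ (for i ∈ {1, 2}) be the placements that put person i in their forbidden shelf slot. Any j of these fix j positions, leaving (4−j)! ways to fill the rest, and there are C(2,j) ways to pick which j.
By inclusion–exclusion, the number of valid placements is Σ_{j=0}^{2} (−1)^j C(2,j)·(4−j)!.
Computing: 24 − 12 + 2 = 14.

14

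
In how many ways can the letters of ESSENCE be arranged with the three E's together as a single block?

Treat the 3 copies of E as a single block. The multiset to arrange is then {EEE, C, N, S, S}, 5 items in all.
That gives (5)!/(2!) = 60 arrangements.

60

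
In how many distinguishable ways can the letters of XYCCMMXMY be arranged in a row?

The 9 letters of XYCCMMXMY have repeats: C appearing twice, M appearing 3 times, X appearing twice, and Y appearing twice.
So there are 9! / (3!·2!·2!·2!) = 7560 distinguishable arrangements.

7560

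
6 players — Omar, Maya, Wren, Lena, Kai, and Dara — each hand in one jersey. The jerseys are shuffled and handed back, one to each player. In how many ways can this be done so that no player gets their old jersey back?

Let Aᵢ be the assignments in which player i gets their old jersey. We want the size of the complement of A₁∪…∪A_6.
By inclusion–exclusion this is Σ_{j=0}^{6} (−1)^j C(6,j)·(6−j)!.
Computing: 720 − 720 + 360 − 120 + 30 − 6 + 1 = 265.

265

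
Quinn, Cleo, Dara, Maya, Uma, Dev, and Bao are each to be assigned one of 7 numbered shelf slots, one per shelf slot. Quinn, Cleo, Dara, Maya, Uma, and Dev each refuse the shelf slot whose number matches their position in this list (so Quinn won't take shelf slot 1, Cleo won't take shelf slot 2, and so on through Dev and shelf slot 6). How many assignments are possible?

Let Aᵢ (for 1 ≤ i ≤ 6) be the placements that put person i in their forbidden shelf slot. Any j of these fix j positions, leaving (7−j)! ways to fill the rest, and there are C(6,j) ways to pick which j.
By inclusion–exclusion, the number of valid placements is Σ_{j=0}^{6} (−1)^j C(6,j)·(7−j)!.
Computing: 5040 − 4320 + 1800 − 480 + 90 − 12 + 1 = 2119.

2119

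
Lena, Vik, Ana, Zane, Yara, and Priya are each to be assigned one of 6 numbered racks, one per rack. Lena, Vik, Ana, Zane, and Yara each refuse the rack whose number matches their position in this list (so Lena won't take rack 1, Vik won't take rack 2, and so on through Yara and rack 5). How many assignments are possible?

Let Aᵢ (for 1 ≤ i ≤ 5) be the placements that put person i in their forbidden rack. Any j of these fix j positions, leaving (6−j)! ways to fill the rest, and there are C(5,j) ways to pick which j.
By inclusion–exclusion, the number of valid placements is Σ_{j=0}^{5} (−1)^j C(5,j)·(6−j)!.
Computing: 720 − 600 + 240 − 60 + 10 − 1 = 309.

309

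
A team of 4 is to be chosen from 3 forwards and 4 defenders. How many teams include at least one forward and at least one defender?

With no constraint there are C(7,4) = 35 possible selections.
Selections missing a whole group: no forwards → C(4,4) = 1; no defenders → C(3,4) = 0.
Both groups omitted at once is impossible, so 35 − 1 = 34.

34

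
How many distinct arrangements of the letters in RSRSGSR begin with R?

60

With the first slot taken by R, it remains to arrange the other 6 letters (SRSGSR).
Those 6 letters have R appearing twice and S appearing 3 times, giving (6)!/(3!·2!) = 60.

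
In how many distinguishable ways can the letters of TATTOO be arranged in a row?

60

TATTOO has 6 letters with O appearing twice and T appearing 3 times.
The number of distinct arrangements is 6!/(3!·2!) = 720/12 = 60.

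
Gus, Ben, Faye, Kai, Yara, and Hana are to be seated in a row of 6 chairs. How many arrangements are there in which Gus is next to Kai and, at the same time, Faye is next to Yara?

Treat {Gus,Kai} as one block (2 orders) and {Faye,Yara} as another (2 orders).
That leaves 4 units to arrange: 2 × 2 × 4! = 4 × 24 = 96.

96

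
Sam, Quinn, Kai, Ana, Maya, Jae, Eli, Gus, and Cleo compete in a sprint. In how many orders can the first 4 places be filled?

3024

This is an ordered selection of 4 from 9: P(9,4).
That gives 9 × 8 × 7 × 6 = 3024.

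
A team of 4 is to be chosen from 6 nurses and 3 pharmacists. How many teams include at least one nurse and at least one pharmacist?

Total 4-person selections from all 9: C(9,4) = 126.
Subtract selections that omit an entire group: no nurses → C(3,4) = 0; no pharmacists → C(6,4) = 15.
Both groups omitted at once is impossible, so 126 − 15 = 111.

111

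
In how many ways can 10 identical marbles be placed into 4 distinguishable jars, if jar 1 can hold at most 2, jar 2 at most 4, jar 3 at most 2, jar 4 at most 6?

27

Ignoring the caps, the number of non-negative solutions to x_1+…+x_4 = 10 is C(13,3) = 286.
Subtract solutions that violate a single cap (substitute x_i' = x_i − (cap_i+1)): x_1 ≥ 3 gives C(10,3) = 120; x_2 ≥ 5 gives C(8,3) = 56; x_3 ≥ 3 gives C(10,3) = 120; x_4 ≥ 7 gives C(6,3) = 20. Together 316.
Add back pairs where two caps are both exceeded: 10 + 35 + 1 + 10 + 0 + 1 = 57.
By inclusion–exclusion the count is 286 − 316 + 57 = 27.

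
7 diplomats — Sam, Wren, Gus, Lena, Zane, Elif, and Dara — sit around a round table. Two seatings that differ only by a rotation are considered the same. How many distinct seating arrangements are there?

720

Seat Sam anywhere (absorbing the rotational symmetry), then permute the other 6: (6)! = 720.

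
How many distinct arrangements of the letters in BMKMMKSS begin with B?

Fix B in the first position and arrange the remaining 7 letters.
Those 7 letters have K appearing twice, M appearing 3 times, and S appearing twice, giving (7)!/(3!·2!·2!) = 210.

210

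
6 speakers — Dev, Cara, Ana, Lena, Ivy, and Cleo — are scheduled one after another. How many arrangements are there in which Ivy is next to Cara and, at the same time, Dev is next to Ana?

Treat {Ivy,Cara} as one block (2 orders) and {Dev,Ana} as another (2 orders).
That leaves 4 units to arrange: 2 × 2 × 4! = 4 × 24 = 96.

96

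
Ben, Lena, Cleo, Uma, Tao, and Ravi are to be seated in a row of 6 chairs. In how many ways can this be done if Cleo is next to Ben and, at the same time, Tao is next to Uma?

Treat {Cleo,Ben} as one block (2 orders) and {Tao,Uma} as another (2 orders).
That leaves 4 units to arrange: 2 × 2 × 4! = 4 × 24 = 96.

96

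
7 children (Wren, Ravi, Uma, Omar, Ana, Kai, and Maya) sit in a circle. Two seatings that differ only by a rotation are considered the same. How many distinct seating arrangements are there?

Seat Wren anywhere (absorbing the rotational symmetry), then permute the other 6: (6)! = 720.

720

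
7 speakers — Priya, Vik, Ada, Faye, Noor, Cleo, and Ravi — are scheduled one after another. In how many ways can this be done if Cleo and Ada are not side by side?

3600

There are 7! = 5040 arrangements in all. If Cleo and Ada are adjacent, merging them into one block gives 2·(6)! = 1440 arrangements.
Complementary counting: 5040 − 1440 = 3600.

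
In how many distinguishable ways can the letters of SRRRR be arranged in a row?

5

SRRRR has 5 letters with R appearing 4 times.
Dividing 5! = 120 by 4! = 24 for the repeated letters gives 5.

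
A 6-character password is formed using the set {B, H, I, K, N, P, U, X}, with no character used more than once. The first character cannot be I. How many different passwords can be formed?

The first character has 8−1 = 7 choices (anything except I).
The remaining 5 characters are filled from the other 7 symbols without repetition: 7 × 6 × 5 × 4 × 3 = 2520.
Total: 7 × 2520 = 17640.

17640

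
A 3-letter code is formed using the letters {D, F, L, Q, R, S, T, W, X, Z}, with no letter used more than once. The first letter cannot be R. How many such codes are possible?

648

The first letter has 10−1 = 9 choices (anything except R).
The remaining 2 letters are filled from the other 9 symbols without repetition: 9 × 8 = 72.
Total: 9 × 72 = 648.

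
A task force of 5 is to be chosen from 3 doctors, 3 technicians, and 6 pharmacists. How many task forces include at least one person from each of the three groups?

Unrestricted: C(12,5) = 792 ways to pick any 5 of the 12.
Selections missing a whole group: no doctors → C(9,5) = 126; no technicians → C(9,5) = 126; no pharmacists → C(6,5) = 6.
Add back selections omitting two groups (i.e. drawn from a single group): C(3,5) + C(3,5) + C(6,5) = 6.
By inclusion–exclusion: 792 − 258 + 6 = 540.

540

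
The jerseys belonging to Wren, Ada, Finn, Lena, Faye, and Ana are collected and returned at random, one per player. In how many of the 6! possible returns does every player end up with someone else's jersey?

This is the derangement count D_6: permutations of 6 items with no fixed point.
By inclusion–exclusion this is Σ_{j=0}^{6} (−1)^j C(6,j)·(6−j)!.
Computing: 720 − 720 + 360 − 120 + 30 − 6 + 1 = 265.

265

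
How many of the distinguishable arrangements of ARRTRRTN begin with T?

210

With the first slot taken by T, it remains to arrange the other 7 letters (ARRRRTN).
Those 7 letters have R appearing 4 times, giving (7)!/(4!) = 210.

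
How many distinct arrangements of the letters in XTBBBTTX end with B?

210

Fix B in the last position and arrange the remaining 7 letters.
Those 7 letters have B appearing twice, T appearing 3 times, and X appearing twice, giving (7)!/(3!·2!·2!) = 210.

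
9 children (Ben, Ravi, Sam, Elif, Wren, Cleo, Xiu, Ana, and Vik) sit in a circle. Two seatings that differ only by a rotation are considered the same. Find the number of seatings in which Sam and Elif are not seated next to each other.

30240

Without the restriction there are (8)! = 40320 seatings.
Seatings with Sam beside Elif: treat them as a block with 2 internal orders, giving 2 × (7)! = 10080.
Subtracting, 40320 − 10080 = 30240.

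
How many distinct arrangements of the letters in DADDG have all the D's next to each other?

6

Treat the 3 copies of D as a single block. The multiset to arrange is then {DDD, A, G}, 3 items in all.
All 3 items are distinct, so there are (3)! = 6 arrangements.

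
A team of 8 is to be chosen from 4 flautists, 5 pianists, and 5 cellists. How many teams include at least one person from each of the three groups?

2940

Unrestricted: C(14,8) = 3003 ways to pick any 8 of the 14.
Subtract selections that omit an entire group: no flautists → C(10,8) = 45; no pianists → C(9,8) = 9; no cellists → C(9,8) = 9.
Add back selections omitting two groups (i.e. drawn from a single group): C(4,8) + C(5,8) + C(5,8) = 0.
By inclusion–exclusion: 3003 − 63 + 0 = 2940.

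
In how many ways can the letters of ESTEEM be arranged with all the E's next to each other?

24

Treat the 3 copies of E as a single block. The multiset to arrange is then {EEE, M, S, T}, 4 items in all.
All 4 items are distinct, so there are (4)! = 24 arrangements.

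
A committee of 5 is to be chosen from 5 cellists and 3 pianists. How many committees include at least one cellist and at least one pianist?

With no constraint there are C(8,5) = 56 possible selections.
Subtract selections that omit an entire group: no cellists → C(3,5) = 0; no pianists → C(5,5) = 1.
Both groups omitted at once is impossible, so 56 − 1 = 55.

55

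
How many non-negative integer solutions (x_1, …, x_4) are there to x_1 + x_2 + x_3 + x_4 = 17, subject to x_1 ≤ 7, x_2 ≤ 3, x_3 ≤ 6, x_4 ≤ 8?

By stars and bars, unrestricted non-negative solutions to x_1+…+x_4 = 17 number C(17+3,3) = 1140.
Subtract solutions that violate a single cap (substitute x_i' = x_i − (cap_i+1)): x_1 ≥ 8 gives C(12,3) = 220; x_2 ≥ 4 gives C(16,3) = 560; x_3 ≥ 7 gives C(13,3) = 286; x_4 ≥ 9 gives C(11,3) = 165. Together 1231.
Add back pairs where two caps are both exceeded: 56 + 10 + 1 + 84 + 35 + 4 = 190.
By inclusion–exclusion the count is 1140 − 1231 + 190 = 99.

99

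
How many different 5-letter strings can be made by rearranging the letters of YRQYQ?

The 5 letters of YRQYQ have repeats: Q appearing twice and Y appearing twice.
The number of distinct arrangements is 5!/(2!·2!) = 120/4 = 30.

30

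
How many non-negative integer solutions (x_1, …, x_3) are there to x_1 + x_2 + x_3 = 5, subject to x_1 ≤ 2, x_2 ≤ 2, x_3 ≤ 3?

By stars and bars, unrestricted non-negative solutions to x_1+…+x_3 = 5 number C(5+2,2) = 21.
Subtract solutions that violate a single cap (substitute x_i' = x_i − (cap_i+1)): x_1 ≥ 3 gives C(4,2) = 6; x_2 ≥ 3 gives C(4,2) = 6; x_3 ≥ 4 gives C(3,2) = 3. Together 15.
No two caps can be exceeded simultaneously, so the pair terms are all 0.
By inclusion–exclusion the count is 21 − 15 + 0 = 6.

6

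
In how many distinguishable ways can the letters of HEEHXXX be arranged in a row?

HEEHXXX has 7 letters with E appearing twice, H appearing twice, and X appearing 3 times.
Dividing 7! = 5040 by 3!·2!·2! = 24 for the repeated letters gives 210.

210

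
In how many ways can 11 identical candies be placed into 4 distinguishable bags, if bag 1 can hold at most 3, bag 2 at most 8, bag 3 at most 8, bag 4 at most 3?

124

By stars and bars, unrestricted non-negative solutions to x_1+…+x_4 = 11 number C(11+3,3) = 364.
Subtract solutions that violate a single cap (substitute x_i' = x_i − (cap_i+1)): x_1 ≥ 4 gives C(10,3) = 120; x_2 ≥ 9 gives C(5,3) = 10; x_3 ≥ 9 gives C(5,3) = 10; x_4 ≥ 4 gives C(10,3) = 120. Together 260.
Add back pairs where two caps are both exceeded: 0 + 0 + 20 + 0 + 0 + 0 = 20.
By inclusion–exclusion the count is 364 − 260 + 20 = 124.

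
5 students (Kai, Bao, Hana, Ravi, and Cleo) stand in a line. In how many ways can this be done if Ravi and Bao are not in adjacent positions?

72

Of the 5! = 120 arrangements, those with Ravi and Bao adjacent number 2 × 4! = 48 (treat the pair as a block with 2 internal orders).
Complementary counting: 120 − 48 = 72.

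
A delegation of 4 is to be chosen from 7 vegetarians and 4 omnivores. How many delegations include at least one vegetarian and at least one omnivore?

294

Total 4-person selections from all 11: C(11,4) = 330.
Subtract selections that omit an entire group: no vegetarians → C(4,4) = 1; no omnivores → C(7,4) = 35.
Both groups omitted at once is impossible, so 330 − 36 = 294.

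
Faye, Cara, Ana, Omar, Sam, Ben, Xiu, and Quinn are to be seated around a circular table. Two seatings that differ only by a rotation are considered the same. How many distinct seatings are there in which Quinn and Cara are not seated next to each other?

All circular seatings of 8 people number (7)! = 5040.
Those with Quinn next to Cara: fuse the pair into one unit and seat 7 units around a circle — 2·(6)! = 1440.
Subtracting, 5040 − 1440 = 3600.

3600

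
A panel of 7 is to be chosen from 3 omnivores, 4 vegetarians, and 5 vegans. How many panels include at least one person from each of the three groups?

Unrestricted: C(12,7) = 792 ways to pick any 7 of the 12.
Selections missing a whole group: no omnivores → C(9,7) = 36; no vegetarians → C(8,7) = 8; no vegans → C(7,7) = 1.
Add back selections omitting two groups (i.e. drawn from a single group): C(3,7) + C(4,7) + C(5,7) = 0.
By inclusion–exclusion: 792 − 45 + 0 = 747.

747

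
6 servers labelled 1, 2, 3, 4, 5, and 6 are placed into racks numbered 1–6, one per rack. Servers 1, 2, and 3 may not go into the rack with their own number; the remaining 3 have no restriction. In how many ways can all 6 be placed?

Let Aᵢ (for i ∈ {1, 2, 3}) be the placements that put server i in its forbidden rack. Any j of these fix j positions, leaving (6−j)! ways to fill the rest, and there are C(3,j) ways to pick which j.
By inclusion–exclusion, the number of valid placements is Σ_{j=0}^{3} (−1)^j C(3,j)·(6−j)!.
Computing: 720 − 360 + 72 − 6 = 426.

426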